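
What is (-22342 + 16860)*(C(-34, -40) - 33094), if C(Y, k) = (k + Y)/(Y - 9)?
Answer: 7800710576/43 ≈ 1.8141e+8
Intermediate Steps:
C(Y, k) = (Y + k)/(-9 + Y)
(-22342 + 16860)*(C(-34, -40) - 33094) = (-22342 + 16860)*((-34 - 40)/(-9 - 34) - 33094) = -5482*(-74/(-43) - 33094) = -5482*(-1/43*(-74) - 33094) = -5482*(74/43 - 33094) = -5482*(-1422968/43) = 7800710576/43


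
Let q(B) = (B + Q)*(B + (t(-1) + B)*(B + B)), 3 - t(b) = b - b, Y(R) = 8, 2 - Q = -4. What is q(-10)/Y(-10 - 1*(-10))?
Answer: -65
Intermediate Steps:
Q = 6 (Q = 2 - 1*(-4) = 2 + 4 = 6)
t(b) = 3 (t(b) = 3 - (b - b) = 3 - 1*0 = 3 + 0 = 3)
q(B) = (6 + B)*(B + 2*B*(3 + B)) (q(B) = (B + 6)*(B + (3 + B)*(B + B)) = (6 + B)*(B + (3 + B)*(2*B)) = (6 + B)*(B + 2*B*(3 + B)))
q(-10)/Y(-10 - 1*(-10)) = -10*(42 + 2*(-10)² + 19*(-10))/8 = -10*(42 + 2*100 - 190)*(⅛) = -10*(42 + 200 - 190)*(⅛) = -10*52*(⅛) = -520*⅛ = -65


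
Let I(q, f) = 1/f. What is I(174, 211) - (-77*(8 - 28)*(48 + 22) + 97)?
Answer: -22766266/211 ≈ -1.0790e+5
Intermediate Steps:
I(174, 211) - (-77*(8 - 28)*(48 + 22) + 97) = 1/211 - (-77*(8 - 28)*(48 + 22) + 97) = 1/211 - (-(-1540)*70 + 97) = 1/211 - (-77*(-1400) + 97) = 1/211 - (107800 + 97) = 1/211 - 1*107897 = 1/211 - 107897 = -22766266/211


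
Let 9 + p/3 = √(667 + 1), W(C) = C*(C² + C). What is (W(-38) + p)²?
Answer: 2857443037 - 641460*√167 ≈ 2.8492e+9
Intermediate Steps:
W(C) = C*(C + C²)
p = -27 + 6*√167 (p = -27 + 3*√(667 + 1) = -27 + 3*√668 = -27 + 3*(2*√167) = -27 + 6*√167 ≈ 50.537)
(W(-38) + p)² = ((-38)²*(1 - 38) + (-27 + 6*√167))² = (1444*(-37) + (-27 + 6*√167))² = (-53428 + (-27 + 6*√167))² = (-53455 + 6*√167)²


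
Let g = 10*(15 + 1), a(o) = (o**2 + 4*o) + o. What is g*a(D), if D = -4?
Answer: -640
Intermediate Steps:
a(o) = o**2 + 5*o
g = 160 (g = 10*16 = 160)
g*a(D) = 160*(-4*(5 - 4)) = 160*(-4*1) = 160*(-4) = -640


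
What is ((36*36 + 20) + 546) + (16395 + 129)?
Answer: 18386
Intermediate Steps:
((36*36 + 20) + 546) + (16395 + 129) = ((1296 + 20) + 546) + 16524 = (1316 + 546) + 16524 = 1862 + 16524 = 18386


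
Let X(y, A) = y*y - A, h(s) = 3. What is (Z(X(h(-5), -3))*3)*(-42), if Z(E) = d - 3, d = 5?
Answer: -252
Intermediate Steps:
X(y, A) = y**2 - A
Z(E) = 2 (Z(E) = 5 - 3 = 2)
(Z(X(h(-5), -3))*3)*(-42) = (2*3)*(-42) = 6*(-42) = -252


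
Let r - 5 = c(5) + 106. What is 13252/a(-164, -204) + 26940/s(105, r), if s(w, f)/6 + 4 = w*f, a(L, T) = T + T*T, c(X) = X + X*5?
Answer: 95520683/153234753 ≈ 0.62336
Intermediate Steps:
c(X) = 6*X (c(X) = X + 5*X = 6*X)
r = 141 (r = 5 + (6*5 + 106) = 5 + (30 + 106) = 5 + 136 = 141)
a(L, T) = T + T²
s(w, f) = -24 + 6*f*w (s(w, f) = -24 + 6*(w*f) = -24 + 6*(f*w) = -24 + 6*f*w)
13252/a(-164, -204) + 26940/s(105, r) = 13252/((-204*(1 - 204))) + 26940/(-24 + 6*141*105) = 13252/((-204*(-203))) + 26940/(-24 + 88830) = 13252/41412 + 26940/88806 = 13252*(1/41412) + 26940*(1/88806) = 3313/10353 + 4490/14801 = 95520683/153234753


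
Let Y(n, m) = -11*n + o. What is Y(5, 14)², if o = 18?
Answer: 1369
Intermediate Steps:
Y(n, m) = 18 - 11*n (Y(n, m) = -11*n + 18 = 18 - 11*n)
Y(5, 14)² = (18 - 11*5)² = (18 - 55)² = (-37)² = 1369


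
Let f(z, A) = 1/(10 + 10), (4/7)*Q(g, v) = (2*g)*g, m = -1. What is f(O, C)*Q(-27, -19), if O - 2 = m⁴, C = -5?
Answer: 5103/40 ≈ 127.57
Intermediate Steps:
Q(g, v) = 7*g²/2 (Q(g, v) = 7*((2*g)*g)/4 = 7*(2*g²)/4 = 7*g²/2)
O = 3 (O = 2 + (-1)⁴ = 2 + 1 = 3)
f(z, A) = 1/20
f(O, C)*Q(-27, -19) = ((7/2)*(-27)²)/20 = ((7/2)*729)/20 = (1/20)*(5103/2) = 5103/40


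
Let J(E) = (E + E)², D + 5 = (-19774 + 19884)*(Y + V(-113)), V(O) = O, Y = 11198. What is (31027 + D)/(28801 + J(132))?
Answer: 1250372/98497 ≈ 12.695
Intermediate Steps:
D = 1219345 (D = -5 + (-19774 + 19884)*(11198 - 113) = -5 + 110*11085 = -5 + 1219350 = 1219345)
J(E) = 4*E² (J(E) = (2*E)² = 4*E²)
(31027 + D)/(28801 + J(132)) = (31027 + 1219345)/(28801 + 4*132²) = 1250372/(28801 + 4*17424) = 1250372/(28801 + 69696) = 1250372/98497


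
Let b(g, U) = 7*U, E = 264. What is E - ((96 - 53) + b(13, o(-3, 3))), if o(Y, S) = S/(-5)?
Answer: 1126/5 ≈ 225.20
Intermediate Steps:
o(Y, S) = -S/5 (o(Y, S) = S*(-1/5) = -S/5)
E - ((96 - 53) + b(13, o(-3, 3))) = 264 - ((96 - 53) + 7*(-1/5*3)) = 264 - (43 + 7*(-3/5)) = 264 - (43 - 21/5) = 264 - 1*194/5 = 264 - 194/5 = 1126/5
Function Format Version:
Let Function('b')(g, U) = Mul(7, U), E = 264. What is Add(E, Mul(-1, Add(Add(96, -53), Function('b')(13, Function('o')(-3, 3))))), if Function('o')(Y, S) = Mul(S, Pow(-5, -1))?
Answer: Rational(1126, 5) ≈ 225.20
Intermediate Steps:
Function('o')(Y, S) = Mul(Rational(-1, 5), S) (Function('o')(Y, S) = Mul(S, Rational(-1, 5)) = Mul(Rational(-1, 5), S))
Add(E, Mul(-1, Add(Add(96, -53), Function('b')(13, Function('o')(-3, 3))))) = Add(264, Mul(-1, Add(Add(96, -53), Mul(7, Mul(Rational(-1, 5), 3))))) = Add(264, Mul(-1, Add(43, Mul(7, Rational(-3, 5))))) = Add(264, Mul(-1, Add(43, Rational(-21, 5)))) = Add(264, Mul(-1, Rational(194, 5))) = Add(264, Rational(-194, 5)) = Rational(1126, 5)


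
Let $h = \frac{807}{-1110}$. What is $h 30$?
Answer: $- \frac{807}{37} \approx -21.811$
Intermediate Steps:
$h = - \frac{269}{370}$ ($h = 807 \left(- \frac{1}{1110}\right) = - \frac{269}{370} \approx -0.72703$)
$h 30 = \left(- \frac{269}{370}\right) 30 = - \frac{807}{37}$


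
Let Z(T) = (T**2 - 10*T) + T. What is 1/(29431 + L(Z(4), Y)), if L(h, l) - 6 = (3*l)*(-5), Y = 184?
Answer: 1/26677 ≈ 3.7486e-5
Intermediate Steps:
Z(T) = T**2 - 9*T
L(h, l) = 6 - 15*l (L(h, l) = 6 + (3*l)*(-5) = 6 - 15*l)
1/(29431 + L(Z(4), Y)) = 1/(29431 + (6 - 15*184)) = 1/(29431 + (6 - 2760)) = 1/(29431 - 2754) = 1/26677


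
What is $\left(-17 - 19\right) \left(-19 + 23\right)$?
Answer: $-144$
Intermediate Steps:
$\left(-17 - 19\right) \left(-19 + 23\right) = \left(-36\right) 4 = -144$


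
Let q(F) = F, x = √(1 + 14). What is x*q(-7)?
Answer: -7*√15 ≈ -27.111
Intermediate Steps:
x = √15 ≈ 3.8730
x*q(-7) = √15*(-7) = -7*√15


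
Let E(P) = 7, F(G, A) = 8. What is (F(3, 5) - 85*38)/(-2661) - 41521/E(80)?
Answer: -36821609/6209 ≈ -5930.4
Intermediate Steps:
(F(3, 5) - 85*38)/(-2661) - 41521/E(80) = (8 - 85*38)/(-2661) - 41521/7 = (8 - 3230)*(-1/2661) - 41521*1/7 = -3222*(-1/2661) - 41521/7 = 1074/887 - 41521/7 = -36821609/6209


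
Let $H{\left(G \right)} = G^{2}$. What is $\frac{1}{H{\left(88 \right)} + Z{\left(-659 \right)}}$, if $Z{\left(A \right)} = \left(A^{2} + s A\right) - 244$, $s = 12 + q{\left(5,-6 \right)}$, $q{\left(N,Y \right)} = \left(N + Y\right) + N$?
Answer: $\frac{1}{431237} \approx 2.3189 \cdot 10^{-6}$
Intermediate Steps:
$q{\left(N,Y \right)} = Y + 2 N$
$s = 16$ ($s = 12 + \left(-6 + 2 \cdot 5\right) = 12 + \left(-6 + 10\right) = 12 + 4 = 16$)
$Z{\left(A \right)} = -244 + A^{2} + 16 A$ ($Z{\left(A \right)} = \left(A^{2} + 16 A\right) - 244 = -244 + A^{2} + 16 A$)
$\frac{1}{H{\left(88 \right)} + Z{\left(-659 \right)}} = \frac{1}{88^{2} + \left(-244 + \left(-659\right)^{2} + 16 \left(-659\right)\right)} = \frac{1}{7744 - -423493} = \frac{1}{7744 + 423493} = \frac{1}{431237}$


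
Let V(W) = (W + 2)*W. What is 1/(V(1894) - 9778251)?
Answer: -1/6187227 ≈ -1.6162e-7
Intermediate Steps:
V(W) = W*(2 + W) (V(W) = (2 + W)*W = W*(2 + W))
1/(V(1894) - 9778251) = 1/(1894*(2 + 1894) - 9778251) = 1/(1894*1896 - 9778251) = 1/(3591024 - 9778251) = 1/(-6187227) = -1/6187227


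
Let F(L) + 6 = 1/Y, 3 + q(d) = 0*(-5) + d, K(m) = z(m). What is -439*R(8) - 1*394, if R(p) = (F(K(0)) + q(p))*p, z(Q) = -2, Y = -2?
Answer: 4874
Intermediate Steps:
K(m) = -2
q(d) = -3 + d (q(d) = -3 + (0*(-5) + d) = -3 + (0 + d) = -3 + d)
F(L) = -13/2 (F(L) = -6 + 1/(-2) = -6 - ½ = -13/2)
R(p) = p*(-19/2 + p) (R(p) = (-13/2 + (-3 + p))*p = (-19/2 + p)*p = p*(-19/2 + p))
-439*R(8) - 1*394 = -439*8*(-19 + 2*8)/2 - 1*394 = -439*8*(-19 + 16)/2 - 394 = -439*8*(-3)/2 - 394 = -439*(-12) - 394 = 5268 - 394 = 4874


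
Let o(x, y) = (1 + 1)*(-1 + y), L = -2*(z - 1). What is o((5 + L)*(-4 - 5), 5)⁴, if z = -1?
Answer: 4096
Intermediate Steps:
L = 4 (L = -2*(-1 - 1) = -2*(-2) = 4)
o(x, y) = -2 + 2*y (o(x, y) = 2*(-1 + y) = -2 + 2*y)
o((5 + L)*(-4 - 5), 5)⁴ = (-2 + 2*5)⁴ = (-2 + 10)⁴ = 8⁴ = 4096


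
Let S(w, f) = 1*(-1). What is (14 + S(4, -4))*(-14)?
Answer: -182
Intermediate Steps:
S(w, f) = -1
(14 + S(4, -4))*(-14) = (14 - 1)*(-14) = 13*(-14) = -182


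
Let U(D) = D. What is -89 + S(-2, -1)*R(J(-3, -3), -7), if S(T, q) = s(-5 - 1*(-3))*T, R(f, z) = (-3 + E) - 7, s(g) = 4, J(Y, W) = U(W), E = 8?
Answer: -73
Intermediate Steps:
J(Y, W) = W
R(f, z) = -2 (R(f, z) = (-3 + 8) - 7 = 5 - 7 = -2)
S(T, q) = 4*T
-89 + S(-2, -1)*R(J(-3, -3), -7) = -89 + (4*(-2))*(-2) = -89 - 8*(-2) = -89 + 16 = -73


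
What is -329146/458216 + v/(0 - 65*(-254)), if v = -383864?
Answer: -27457121/1145540 ≈ -23.969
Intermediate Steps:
-329146/458216 + v/(0 - 65*(-254)) = -329146/458216 - 383864/(0 - 65*(-254)) = -329146*1/458216 - 383864/(0 + 16510) = -164573/229108 - 383864/16510 = -164573/229108 - 383864*1/16510 = -164573/229108 - 14764/635 = -27457121/1145540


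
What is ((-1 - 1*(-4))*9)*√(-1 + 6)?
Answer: 27*√5 ≈ 60.374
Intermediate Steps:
((-1 - 1*(-4))*9)*√(-1 + 6) = ((-1 + 4)*9)*√5 = (3*9)*√5 = 27*√5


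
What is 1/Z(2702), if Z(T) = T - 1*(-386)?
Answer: 1/3088 ≈ 0.00032383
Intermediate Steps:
Z(T) = 386 + T (Z(T) = T + 386 = 386 + T)
1/Z(2702) = 1/(386 + 2702) = 1/3088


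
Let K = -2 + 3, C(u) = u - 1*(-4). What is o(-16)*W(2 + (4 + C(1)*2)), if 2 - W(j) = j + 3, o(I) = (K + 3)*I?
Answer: 1088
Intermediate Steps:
C(u) = 4 + u (C(u) = u + 4 = 4 + u)
K = 1
o(I) = 4*I (o(I) = (1 + 3)*I = 4*I)
W(j) = -1 - j (W(j) = 2 - (j + 3) = 2 - (3 + j) = 2 + (-3 - j) = -1 - j)
o(-16)*W(2 + (4 + C(1)*2)) = (4*(-16))*(-1 - (2 + (4 + (4 + 1)*2))) = -64*(-1 - (2 + (4 + 5*2))) = -64*(-1 - (2 + (4 + 10))) = -64*(-1 - (2 + 14)) = -64*(-1 - 1*16) = -64*(-1 - 16) = -64*(-17) = 1088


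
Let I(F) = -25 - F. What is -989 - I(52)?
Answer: -912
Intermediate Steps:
-989 - I(52) = -989 - (-25 - 1*52) = -989 - (-25 - 52) = -989 - 1*(-77) = -989 + 77 = -912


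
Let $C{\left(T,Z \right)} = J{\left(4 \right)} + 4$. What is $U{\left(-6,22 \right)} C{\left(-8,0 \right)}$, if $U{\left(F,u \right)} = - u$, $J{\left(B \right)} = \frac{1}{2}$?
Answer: $-99$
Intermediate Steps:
$J{\left(B \right)} = \frac{1}{2}$
$C{\left(T,Z \right)} = \frac{9}{2}$ ($C{\left(T,Z \right)} = \frac{1}{2} + 4 = \frac{9}{2}$)
$U{\left(-6,22 \right)} C{\left(-8,0 \right)} = \left(-1\right) 22 \cdot \frac{9}{2} = \left(-22\right) \frac{9}{2} = -99$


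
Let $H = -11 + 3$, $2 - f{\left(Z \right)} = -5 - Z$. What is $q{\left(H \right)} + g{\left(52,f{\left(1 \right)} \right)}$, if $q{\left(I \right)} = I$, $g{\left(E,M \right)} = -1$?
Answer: $-9$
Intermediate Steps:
$f{\left(Z \right)} = 7 + Z$ ($f{\left(Z \right)} = 2 - \left(-5 - Z\right) = 2 + \left(5 + Z\right) = 7 + Z$)
$H = -8$
$q{\left(H \right)} + g{\left(52,f{\left(1 \right)} \right)} = -8 - 1 = -9$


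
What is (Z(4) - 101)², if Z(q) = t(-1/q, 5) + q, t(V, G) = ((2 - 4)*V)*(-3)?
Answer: 38809/4 ≈ 9702.3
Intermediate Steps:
t(V, G) = 6*V (t(V, G) = -2*V*(-3) = 6*V)
Z(q) = q - 6/q (Z(q) = 6*(-1/q) + q = -6/q + q = q - 6/q)
(Z(4) - 101)² = ((4 - 6/4) - 101)² = ((4 - 6*¼) - 101)² = ((4 - 3/2) - 101)² = (5/2 - 101)² = (-197/2)² = 38809/4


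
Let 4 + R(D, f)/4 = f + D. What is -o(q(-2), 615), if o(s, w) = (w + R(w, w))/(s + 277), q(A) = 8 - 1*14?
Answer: -5519/271 ≈ -20.365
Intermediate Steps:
R(D, f) = -16 + 4*D + 4*f (R(D, f) = -16 + 4*(f + D) = -16 + 4*(D + f) = -16 + (4*D + 4*f) = -16 + 4*D + 4*f)
q(A) = -6 (q(A) = 8 - 14 = -6)
o(s, w) = (-16 + 9*w)/(277 + s) (o(s, w) = (w + (-16 + 4*w + 4*w))/(s + 277) = (w + (-16 + 8*w))/(277 + s) = (-16 + 9*w)/(277 + s))
-o(q(-2), 615) = -(-16 + 9*615)/(277 - 6) = -(-16 + 5535)/271 = -5519/271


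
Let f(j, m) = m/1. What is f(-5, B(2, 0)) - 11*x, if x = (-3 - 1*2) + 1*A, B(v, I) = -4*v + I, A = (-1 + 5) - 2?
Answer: 25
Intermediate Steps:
A = 2 (A = 4 - 2 = 2)
B(v, I) = I - 4*v
f(j, m) = m (f(j, m) = m*1 = m)
x = -3 (x = (-3 - 1*2) + 1*2 = (-3 - 2) + 2 = -5 + 2 = -3)
f(-5, B(2, 0)) - 11*x = (0 - 4*2) - 11*(-3) = (0 - 8) + 33 = -8 + 33 = 25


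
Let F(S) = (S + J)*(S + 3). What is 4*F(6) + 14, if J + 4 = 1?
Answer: 122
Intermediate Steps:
J = -3 (J = -4 + 1 = -3)
F(S) = (-3 + S)*(3 + S) (F(S) = (S - 3)*(S + 3) = (-3 + S)*(3 + S))
4*F(6) + 14 = 4*(-9 + 6²) + 14 = 4*(-9 + 36) + 14 = 4*27 + 14 = 108 + 14 = 122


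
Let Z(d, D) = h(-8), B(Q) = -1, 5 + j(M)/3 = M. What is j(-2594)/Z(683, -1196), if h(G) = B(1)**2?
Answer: -7797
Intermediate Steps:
j(M) = -15 + 3*M
h(G) = 1 (h(G) = (-1)**2 = 1)
Z(d, D) = 1
j(-2594)/Z(683, -1196) = (-15 + 3*(-2594))/1 = (-15 - 7782)*1 = -7797*1 = -7797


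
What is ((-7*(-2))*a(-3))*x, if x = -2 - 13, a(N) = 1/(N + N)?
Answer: 35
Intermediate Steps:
a(N) = 1/(2*N)
x = -15
((-7*(-2))*a(-3))*x = ((-7*(-2))*((½)/(-3)))*(-15) = (14*((½)*(-⅓)))*(-15) = (14*(-⅙))*(-15) = -7/3*(-15) = 35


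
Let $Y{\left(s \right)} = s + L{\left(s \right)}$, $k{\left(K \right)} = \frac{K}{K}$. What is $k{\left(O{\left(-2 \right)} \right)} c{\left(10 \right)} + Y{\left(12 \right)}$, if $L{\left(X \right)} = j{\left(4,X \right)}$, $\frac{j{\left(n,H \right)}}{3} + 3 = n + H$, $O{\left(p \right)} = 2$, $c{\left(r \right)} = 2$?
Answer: $53$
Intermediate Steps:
$j{\left(n,H \right)} = -9 + 3 H + 3 n$ ($j{\left(n,H \right)} = -9 + 3 \left(n + H\right) = -9 + 3 \left(H + n\right) = -9 + \left(3 H + 3 n\right) = -9 + 3 H + 3 n$)
$k{\left(K \right)} = 1$
$L{\left(X \right)} = 3 + 3 X$ ($L{\left(X \right)} = -9 + 3 X + 3 \cdot 4 = -9 + 3 X + 12 = 3 + 3 X$)
$Y{\left(s \right)} = 3 + 4 s$ ($Y{\left(s \right)} = s + \left(3 + 3 s\right) = 3 + 4 s$)
$k{\left(O{\left(-2 \right)} \right)} c{\left(10 \right)} + Y{\left(12 \right)} = 1 \cdot 2 + \left(3 + 4 \cdot 12\right) = 2 + \left(3 + 48\right) = 2 + 51 = 53$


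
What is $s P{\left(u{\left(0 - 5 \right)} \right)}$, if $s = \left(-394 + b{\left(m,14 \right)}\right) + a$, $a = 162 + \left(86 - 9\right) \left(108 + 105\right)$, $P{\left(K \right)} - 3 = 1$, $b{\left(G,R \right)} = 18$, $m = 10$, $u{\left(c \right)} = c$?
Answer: $64748$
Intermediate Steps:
$P{\left(K \right)} = 4$ ($P{\left(K \right)} = 3 + 1 = 4$)
$a = 16563$ ($a = 162 + 77 \cdot 213 = 162 + 16401 = 16563$)
$s = 16187$ ($s = \left(-394 + 18\right) + 16563 = -376 + 16563 = 16187$)
$s P{\left(u{\left(0 - 5 \right)} \right)} = 16187 \cdot 4 = 64748$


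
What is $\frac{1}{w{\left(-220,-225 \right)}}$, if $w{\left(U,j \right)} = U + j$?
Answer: $- \frac{1}{445} \approx -0.0022472$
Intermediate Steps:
$\frac{1}{w{\left(-220,-225 \right)}} = \frac{1}{-220 - 225} = \frac{1}{-445} = - \frac{1}{445}$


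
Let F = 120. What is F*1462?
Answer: 175440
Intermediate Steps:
F*1462 = 120*1462 = 175440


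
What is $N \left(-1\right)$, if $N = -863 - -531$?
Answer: $332$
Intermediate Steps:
$N = -332$ ($N = -863 + 531 = -332$)
$N \left(-1\right) = \left(-332\right) \left(-1\right) = 332$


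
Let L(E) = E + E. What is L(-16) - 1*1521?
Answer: -1553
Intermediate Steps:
L(E) = 2*E
L(-16) - 1*1521 = 2*(-16) - 1*1521 = -32 - 1521 = -1553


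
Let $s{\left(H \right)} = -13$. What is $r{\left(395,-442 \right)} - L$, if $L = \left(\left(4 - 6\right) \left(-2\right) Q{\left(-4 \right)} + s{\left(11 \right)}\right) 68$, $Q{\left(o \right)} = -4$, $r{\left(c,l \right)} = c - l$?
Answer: $2809$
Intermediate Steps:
$L = -1972$ ($L = \left(\left(4 - 6\right) \left(-2\right) \left(-4\right) - 13\right) 68 = \left(\left(-2\right) \left(-2\right) \left(-4\right) - 13\right) 68 = \left(4 \left(-4\right) - 13\right) 68 = \left(-16 - 13\right) 68 = \left(-29\right) 68 = -1972$)
$r{\left(395,-442 \right)} - L = \left(395 - -442\right) - -1972 = \left(395 + 442\right) + 1972 = 837 + 1972 = 2809$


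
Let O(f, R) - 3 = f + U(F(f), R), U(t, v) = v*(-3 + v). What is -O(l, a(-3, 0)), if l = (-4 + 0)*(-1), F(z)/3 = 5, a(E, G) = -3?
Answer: -25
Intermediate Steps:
F(z) = 15 (F(z) = 3*5 = 15)
l = 4 (l = -4*(-1) = 4)
O(f, R) = 3 + f + R*(-3 + R) (O(f, R) = 3 + (f + R*(-3 + R)) = 3 + f + R*(-3 + R))
-O(l, a(-3, 0)) = -(3 + 4 - 3*(-3 - 3)) = -(3 + 4 - 3*(-6)) = -(3 + 4 + 18) = -1*25 = -25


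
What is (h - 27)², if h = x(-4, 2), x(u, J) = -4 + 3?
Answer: 784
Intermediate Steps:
x(u, J) = -1
h = -1
(h - 27)² = (-1 - 27)² = (-28)² = 784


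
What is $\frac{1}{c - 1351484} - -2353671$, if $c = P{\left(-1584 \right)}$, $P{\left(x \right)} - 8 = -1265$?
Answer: $\frac{3183907262210}{1352741} \approx 2.3537 \cdot 10^{6}$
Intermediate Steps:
$P{\left(x \right)} = -1257$ ($P{\left(x \right)} = 8 - 1265 = -1257$)
$c = -1257$
$\frac{1}{c - 1351484} - -2353671 = \frac{1}{-1257 - 1351484} - -2353671 = \frac{1}{-1352741} + 2353671 = - \frac{1}{1352741} + 2353671 = \frac{3183907262210}{1352741}$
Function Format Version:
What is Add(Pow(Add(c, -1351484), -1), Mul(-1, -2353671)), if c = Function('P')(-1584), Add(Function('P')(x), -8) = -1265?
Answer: Rational(3183907262210, 1352741) ≈ 2.3537e+6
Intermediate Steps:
Function('P')(x) = -1257 (Function('P')(x) = Add(8, -1265) = -1257)
c = -1257
Add(Pow(Add(c, -1351484), -1), Mul(-1, -2353671)) = Add(Pow(Add(-1257, -1351484), -1), Mul(-1, -2353671)) = Add(Pow(-1352741, -1), 2353671) = Add(Rational(-1, 1352741), 2353671) = Rational(3183907262210, 1352741)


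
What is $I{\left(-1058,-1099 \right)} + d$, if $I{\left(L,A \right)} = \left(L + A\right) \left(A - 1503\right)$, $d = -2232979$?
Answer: $3379535$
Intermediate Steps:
$I{\left(L,A \right)} = \left(-1503 + A\right) \left(A + L\right)$ ($I{\left(L,A \right)} = \left(A + L\right) \left(-1503 + A\right) = \left(-1503 + A\right) \left(A + L\right)$)
$I{\left(-1058,-1099 \right)} + d = \left(\left(-1099\right)^{2} - -1651797 - -1590174 - -1162742\right) - 2232979 = \left(1207801 + 1651797 + 1590174 + 1162742\right) - 2232979 = 5612514 - 2232979 = 3379535$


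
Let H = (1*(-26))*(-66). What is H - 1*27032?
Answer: -25316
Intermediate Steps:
H = 1716 (H = -26*(-66) = 1716)
H - 1*27032 = 1716 - 1*27032 = 1716 - 27032 = -25316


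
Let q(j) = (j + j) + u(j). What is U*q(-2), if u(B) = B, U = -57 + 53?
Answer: 24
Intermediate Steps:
U = -4
q(j) = 3*j (q(j) = (j + j) + j = 2*j + j = 3*j)
U*q(-2) = -12*(-2) = -4*(-6) = 24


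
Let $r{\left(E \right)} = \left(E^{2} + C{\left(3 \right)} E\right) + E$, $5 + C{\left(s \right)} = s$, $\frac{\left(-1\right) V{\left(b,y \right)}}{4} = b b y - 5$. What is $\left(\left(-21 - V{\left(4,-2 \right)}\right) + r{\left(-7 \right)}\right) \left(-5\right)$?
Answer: $565$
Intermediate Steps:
$V{\left(b,y \right)} = 20 - 4 y b^{2}$ ($V{\left(b,y \right)} = - 4 \left(b b y - 5\right) = - 4 \left(b^{2} y - 5\right) = - 4 \left(y b^{2} - 5\right) = - 4 \left(-5 + y b^{2}\right) = 20 - 4 y b^{2}$)
$C{\left(s \right)} = -5 + s$
$r{\left(E \right)} = E^{2} - E$ ($r{\left(E \right)} = \left(E^{2} + \left(-5 + 3\right) E\right) + E = \left(E^{2} - 2 E\right) + E = E^{2} - E$)
$\left(\left(-21 - V{\left(4,-2 \right)}\right) + r{\left(-7 \right)}\right) \left(-5\right) = \left(\left(-21 - \left(20 - - 8 \cdot 4^{2}\right)\right) - 7 \left(-1 - 7\right)\right) \left(-5\right) = \left(\left(-21 - \left(20 - \left(-8\right) 16\right)\right) - -56\right) \left(-5\right) = \left(\left(-21 - \left(20 + 128\right)\right) + 56\right) \left(-5\right) = \left(\left(-21 - 148\right) + 56\right) \left(-5\right) = \left(-169 + 56\right) \left(-5\right) = \left(-113\right) \left(-5\right) = 565$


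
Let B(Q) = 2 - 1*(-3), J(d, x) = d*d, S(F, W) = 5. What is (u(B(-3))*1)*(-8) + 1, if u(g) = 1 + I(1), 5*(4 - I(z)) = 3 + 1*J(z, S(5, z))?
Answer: -163/5 ≈ -32.600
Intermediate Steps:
J(d, x) = d²
I(z) = 17/5 - z²/5 (I(z) = 4 - (3 + 1*z²)/5 = 4 - (3 + z²)/5 = 4 + (-⅗ - z²/5) = 17/5 - z²/5)
B(Q) = 5 (B(Q) = 2 + 3 = 5)
u(g) = 21/5 (u(g) = 1 + (17/5 - ⅕*1²) = 1 + (17/5 - ⅕*1) = 1 + (17/5 - ⅕) = 1 + 16/5 = 21/5)
(u(B(-3))*1)*(-8) + 1 = ((21/5)*1)*(-8) + 1 = (21/5)*(-8) + 1 = -168/5 + 1 = -163/5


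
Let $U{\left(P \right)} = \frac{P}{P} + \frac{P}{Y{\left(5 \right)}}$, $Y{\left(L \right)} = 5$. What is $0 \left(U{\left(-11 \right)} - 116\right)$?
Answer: $0$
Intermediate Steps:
$U{\left(P \right)} = 1 + \frac{P}{5}$ ($U{\left(P \right)} = \frac{P}{P} + \frac{P}{5} = 1 + P \frac{1}{5} = 1 + \frac{P}{5}$)
$0 \left(U{\left(-11 \right)} - 116\right) = 0 \left(\left(1 + \frac{1}{5} \left(-11\right)\right) - 116\right) = 0 \left(\left(1 - \frac{11}{5}\right) - 116\right) = 0 \left(- \frac{6}{5} - 116\right) = 0 \left(- \frac{586}{5}\right) = 0$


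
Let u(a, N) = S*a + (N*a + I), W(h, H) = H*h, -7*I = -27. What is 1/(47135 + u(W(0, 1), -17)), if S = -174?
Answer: 7/329972 ≈ 2.1214e-5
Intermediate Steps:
I = 27/7 (I = -1/7*(-27) = 27/7 ≈ 3.8571)
u(a, N) = 27/7 - 174*a + N*a (u(a, N) = -174*a + (N*a + 27/7) = -174*a + (27/7 + N*a) = 27/7 - 174*a + N*a)
1/(47135 + u(W(0, 1), -17)) = 1/(47135 + (27/7 - 174*0 - 17*0)) = 1/(47135 + (27/7 + 0 + 0)) = 1/(47135 + 27/7) = 1/(329972/7) = 7/329972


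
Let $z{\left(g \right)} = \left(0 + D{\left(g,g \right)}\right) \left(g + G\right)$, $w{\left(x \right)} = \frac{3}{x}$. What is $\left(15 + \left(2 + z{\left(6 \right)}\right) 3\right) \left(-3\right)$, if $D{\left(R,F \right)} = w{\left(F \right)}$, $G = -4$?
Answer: $-72$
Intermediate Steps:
$D{\left(R,F \right)} = \frac{3}{F}$
$z{\left(g \right)} = \frac{3 \left(-4 + g\right)}{g}$ ($z{\left(g \right)} = \left(0 + \frac{3}{g}\right) \left(g - 4\right) = \frac{3}{g} \left(-4 + g\right) = \frac{3 \left(-4 + g\right)}{g}$)
$\left(15 + \left(2 + z{\left(6 \right)}\right) 3\right) \left(-3\right) = \left(15 + \left(2 + \left(3 - \frac{12}{6}\right)\right) 3\right) \left(-3\right) = \left(15 + \left(2 + \left(3 - 2\right)\right) 3\right) \left(-3\right) = \left(15 + \left(2 + 1\right) 3\right) \left(-3\right) = \left(15 + 3 \cdot 3\right) \left(-3\right) = \left(15 + 9\right) \left(-3\right) = 24 \left(-3\right) = -72$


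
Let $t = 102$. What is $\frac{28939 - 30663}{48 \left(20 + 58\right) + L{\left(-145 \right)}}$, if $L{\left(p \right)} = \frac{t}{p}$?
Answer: $- \frac{124990}{271389} \approx -0.46056$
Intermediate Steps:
$L{\left(p \right)} = \frac{102}{p}$
$\frac{28939 - 30663}{48 \left(20 + 58\right) + L{\left(-145 \right)}} = \frac{28939 - 30663}{48 \left(20 + 58\right) + \frac{102}{-145}} = - \frac{1724}{48 \cdot 78 + 102 \left(- \frac{1}{145}\right)} = - \frac{1724}{3744 - \frac{102}{145}} = - \frac{1724}{\frac{542778}{145}} = \left(-1724\right) \frac{145}{542778} = - \frac{124990}{271389}$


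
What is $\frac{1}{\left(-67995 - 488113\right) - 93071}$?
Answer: $- \frac{1}{649179} \approx -1.5404 \cdot 10^{-6}$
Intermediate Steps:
$\frac{1}{\left(-67995 - 488113\right) - 93071} = \frac{1}{-556108 - 93071} = \frac{1}{-649179} = - \frac{1}{649179}$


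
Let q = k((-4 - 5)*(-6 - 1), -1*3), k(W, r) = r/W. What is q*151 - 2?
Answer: -193/21 ≈ -9.1905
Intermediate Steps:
q = -1/21 (q = (-1*3)/(((-4 - 5)*(-6 - 1))) = -3/((-9*(-7))) = -3/63 = -3*1/63 = -1/21 ≈ -0.047619)
q*151 - 2 = -1/21*151 - 2 = -151/21 - 2 = -193/21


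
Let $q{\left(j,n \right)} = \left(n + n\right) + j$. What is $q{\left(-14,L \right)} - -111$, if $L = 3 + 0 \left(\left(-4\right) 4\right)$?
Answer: $103$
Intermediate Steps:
$L = 3$ ($L = 3 + 0 \left(-16\right) = 3 + 0 = 3$)
$q{\left(j,n \right)} = j + 2 n$ ($q{\left(j,n \right)} = 2 n + j = j + 2 n$)
$q{\left(-14,L \right)} - -111 = \left(-14 + 2 \cdot 3\right) - -111 = \left(-14 + 6\right) + 111 = -8 + 111 = 103$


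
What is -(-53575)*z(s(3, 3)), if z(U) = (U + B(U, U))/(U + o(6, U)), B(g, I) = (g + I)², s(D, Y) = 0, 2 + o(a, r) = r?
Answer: 0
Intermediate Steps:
o(a, r) = -2 + r
B(g, I) = (I + g)²
z(U) = (U + 4*U²)/(-2 + 2*U) (z(U) = (U + (U + U)²)/(U + (-2 + U)) = (U + (2*U)²)/(-2 + 2*U) = (U + 4*U²)/(-2 + 2*U))
-(-53575)*z(s(3, 3)) = -(-53575)*(½)*0*(1 + 4*0)/(-1 + 0) = -(-53575)*(½)*0*(1 + 0)/(-1) = -(-53575)*(½)*0*(-1)*1 = -(-53575)*0 = -53575*0 = 0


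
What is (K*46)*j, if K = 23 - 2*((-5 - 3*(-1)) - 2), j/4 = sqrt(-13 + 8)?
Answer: 5704*I*sqrt(5) ≈ 12755.0*I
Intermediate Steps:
j = 4*I*sqrt(5) (j = 4*sqrt(-13 + 8) = 4*sqrt(-5) = 4*(I*sqrt(5)) = 4*I*sqrt(5) ≈ 8.9443*I)
K = 31 (K = 23 - 2*((-5 + 3) - 2) = 23 - 2*(-2 - 2) = 23 - 2*(-4) = 23 + 8 = 31)
(K*46)*j = (31*46)*(4*I*sqrt(5)) = 1426*(4*I*sqrt(5)) = 5704*I*sqrt(5)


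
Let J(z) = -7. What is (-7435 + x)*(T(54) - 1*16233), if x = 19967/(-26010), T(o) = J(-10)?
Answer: 314088610808/2601 ≈ 1.2076e+8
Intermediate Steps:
T(o) = -7
x = -19967/26010 (x = 19967*(-1/26010) = -19967/26010 ≈ -0.76767)
(-7435 + x)*(T(54) - 1*16233) = (-7435 - 19967/26010)*(-7 - 1*16233) = -193404317*(-7 - 16233)/26010 = -193404317/26010*(-16240) = 314088610808/2601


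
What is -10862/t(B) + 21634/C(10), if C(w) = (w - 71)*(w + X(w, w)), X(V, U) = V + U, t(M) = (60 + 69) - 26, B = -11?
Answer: -11052881/94245 ≈ -117.28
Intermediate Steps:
t(M) = 103 (t(M) = 129 - 26 = 103)
X(V, U) = U + V
C(w) = 3*w*(-71 + w) (C(w) = (w - 71)*(w + (w + w)) = (-71 + w)*(w + 2*w) = (-71 + w)*(3*w) = 3*w*(-71 + w))
-10862/t(B) + 21634/C(10) = -10862/103 + 21634/((3*10*(-71 + 10))) = -10862*1/103 + 21634/((3*10*(-61))) = -10862/103 + 21634/(-1830) = -10862/103 + 21634*(-1/1830) = -10862/103 - 10817/915 = -11052881/94245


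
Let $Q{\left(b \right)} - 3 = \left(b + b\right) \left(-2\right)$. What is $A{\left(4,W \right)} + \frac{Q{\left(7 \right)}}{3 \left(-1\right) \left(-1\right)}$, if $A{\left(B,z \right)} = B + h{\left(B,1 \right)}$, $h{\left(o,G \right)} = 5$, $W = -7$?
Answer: $\frac{2}{3} \approx 0.66667$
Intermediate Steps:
$Q{\left(b \right)} = 3 - 4 b$ ($Q{\left(b \right)} = 3 + \left(b + b\right) \left(-2\right) = 3 + 2 b \left(-2\right) = 3 - 4 b$)
$A{\left(B,z \right)} = 5 + B$ ($A{\left(B,z \right)} = B + 5 = 5 + B$)
$A{\left(4,W \right)} + \frac{Q{\left(7 \right)}}{3 \left(-1\right) \left(-1\right)} = \left(5 + 4\right) + \frac{3 - 28}{3 \left(-1\right) \left(-1\right)} = 9 + \frac{3 - 28}{\left(-3\right) \left(-1\right)} = 9 - \frac{25}{3} = \frac{2}{3}$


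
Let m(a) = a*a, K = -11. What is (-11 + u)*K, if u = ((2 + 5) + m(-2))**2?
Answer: -1210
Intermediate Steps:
m(a) = a**2
u = 121 (u = ((2 + 5) + (-2)**2)**2 = (7 + 4)**2 = 11**2 = 121)
(-11 + u)*K = (-11 + 121)*(-11) = 110*(-11) = -1210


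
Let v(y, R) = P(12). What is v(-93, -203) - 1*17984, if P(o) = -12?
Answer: -17996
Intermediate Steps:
v(y, R) = -12
v(-93, -203) - 1*17984 = -12 - 1*17984 = -12 - 17984 = -17996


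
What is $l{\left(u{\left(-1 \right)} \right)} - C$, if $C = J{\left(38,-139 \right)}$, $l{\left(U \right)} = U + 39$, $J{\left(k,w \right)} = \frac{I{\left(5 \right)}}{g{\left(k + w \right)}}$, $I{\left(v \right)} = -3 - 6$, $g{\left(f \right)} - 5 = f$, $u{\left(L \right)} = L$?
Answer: $\frac{1213}{32} \approx 37.906$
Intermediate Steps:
$g{\left(f \right)} = 5 + f$
$I{\left(v \right)} = -9$ ($I{\left(v \right)} = -3 - 6 = -9$)
$J{\left(k,w \right)} = - \frac{9}{5 + k + w}$ ($J{\left(k,w \right)} = - \frac{9}{5 + \left(k + w\right)} = - \frac{9}{5 + k + w}$)
$l{\left(U \right)} = 39 + U$
$C = \frac{3}{32}$ ($C = - \frac{9}{5 + 38 - 139} = - \frac{9}{-96} = \left(-9\right) \left(- \frac{1}{96}\right) = \frac{3}{32} \approx 0.09375$)
$l{\left(u{\left(-1 \right)} \right)} - C = \left(39 - 1\right) - \frac{3}{32} = 38 - \frac{3}{32} = \frac{1213}{32}$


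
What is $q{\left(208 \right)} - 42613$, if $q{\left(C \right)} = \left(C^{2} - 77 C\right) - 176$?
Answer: $-15541$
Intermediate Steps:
$q{\left(C \right)} = -176 + C^{2} - 77 C$
$q{\left(208 \right)} - 42613 = \left(-176 + 208^{2} - 16016\right) - 42613 = \left(-176 + 43264 - 16016\right) - 42613 = 27072 - 42613 = -15541$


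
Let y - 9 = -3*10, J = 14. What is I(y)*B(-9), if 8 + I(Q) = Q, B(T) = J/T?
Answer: 406/9 ≈ 45.111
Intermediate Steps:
B(T) = 14/T
y = -21 (y = 9 - 3*10 = 9 - 30 = -21)
I(Q) = -8 + Q
I(y)*B(-9) = (-8 - 21)*(14/(-9)) = -406*(-1)/9 = -29*(-14/9) = 406/9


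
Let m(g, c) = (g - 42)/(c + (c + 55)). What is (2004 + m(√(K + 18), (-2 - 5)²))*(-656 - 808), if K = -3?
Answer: -49868720/17 - 488*√15/51 ≈ -2.9335e+6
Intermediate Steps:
m(g, c) = (-42 + g)/(55 + 2*c) (m(g, c) = (-42 + g)/(c + (55 + c)) = (-42 + g)/(55 + 2*c))
(2004 + m(√(K + 18), (-2 - 5)²))*(-656 - 808) = (2004 + (-42 + √(-3 + 18))/(55 + 2*(-2 - 5)²))*(-656 - 808) = (2004 + (-42 + √15)/(55 + 2*(-7)²))*(-1464) = (2004 + (-42 + √15)/(55 + 2*49))*(-1464) = (2004 + (-42 + √15)/(55 + 98))*(-1464) = (2004 + (-42 + √15)/153)*(-1464) = (2004 + (-14/51 + √15/153))*(-1464) = (102190/51 + √15/153)*(-1464) = -49868720/17 - 488*√15/51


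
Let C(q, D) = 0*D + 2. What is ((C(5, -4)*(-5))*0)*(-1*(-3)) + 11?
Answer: 11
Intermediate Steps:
C(q, D) = 2 (C(q, D) = 0 + 2 = 2)
((C(5, -4)*(-5))*0)*(-1*(-3)) + 11 = ((2*(-5))*0)*(-1*(-3)) + 11 = -10*0*3 + 11 = 0*3 + 11 = 0 + 11 = 11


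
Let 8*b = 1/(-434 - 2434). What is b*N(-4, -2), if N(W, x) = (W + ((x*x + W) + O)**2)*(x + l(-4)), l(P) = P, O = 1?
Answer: -3/3824 ≈ -0.00078452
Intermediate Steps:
N(W, x) = (-4 + x)*(W + (1 + W + x**2)**2) (N(W, x) = (W + ((x*x + W) + 1)**2)*(x - 4) = (W + ((x**2 + W) + 1)**2)*(-4 + x) = (W + ((W + x**2) + 1)**2)*(-4 + x) = (W + (1 + W + x**2)**2)*(-4 + x) = (-4 + x)*(W + (1 + W + x**2)**2))
b = -1/22944 (b = 1/(8*(-434 - 2434)) = (1/8)/(-2868) = (1/8)*(-1/2868) = -1/22944 ≈ -4.3584e-5)
b*N(-4, -2) = -(-4*(-4) - 4*(1 - 4 + (-2)**2)**2 - 4*(-2) - 2*(1 - 4 + (-2)**2)**2)/22944 = -(16 - 4*(1 - 4 + 4)**2 + 8 - 2*(1 - 4 + 4)**2)/22944 = -(16 - 4*1**2 + 8 - 2*1**2)/22944 = -(16 - 4*1 + 8 - 2*1)/22944 = -(16 - 4 + 8 - 2)/22944 = -1/22944*18 = -3/3824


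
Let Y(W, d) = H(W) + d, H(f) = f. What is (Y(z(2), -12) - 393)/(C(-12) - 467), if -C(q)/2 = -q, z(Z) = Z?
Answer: 403/491 ≈ 0.82077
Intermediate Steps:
C(q) = 2*q (C(q) = -(-2)*q = 2*q)
Y(W, d) = W + d
(Y(z(2), -12) - 393)/(C(-12) - 467) = ((2 - 12) - 393)/(2*(-12) - 467) = (-10 - 393)/(-24 - 467) = -403/(-491) = -403*(-1/491) = 403/491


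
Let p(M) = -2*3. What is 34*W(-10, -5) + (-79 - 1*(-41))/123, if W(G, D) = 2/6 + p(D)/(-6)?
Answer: 1846/41 ≈ 45.024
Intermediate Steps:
p(M) = -6
W(G, D) = 4/3 (W(G, D) = 2/6 - 6/(-6) = 2*(1/6) - 6*(-1/6) = 1/3 + 1 = 4/3)
34*W(-10, -5) + (-79 - 1*(-41))/123 = 34*(4/3) + (-79 - 1*(-41))/123 = 136/3 + (-79 + 41)*(1/123) = 136/3 - 38*1/123 = 136/3 - 38/123 = 1846/41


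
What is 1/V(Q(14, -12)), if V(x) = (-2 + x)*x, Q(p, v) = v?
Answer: 1/168 ≈ 0.0059524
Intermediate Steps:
V(x) = x*(-2 + x)
1/V(Q(14, -12)) = 1/(-12*(-2 - 12)) = 1/(-12*(-14)) = 1/168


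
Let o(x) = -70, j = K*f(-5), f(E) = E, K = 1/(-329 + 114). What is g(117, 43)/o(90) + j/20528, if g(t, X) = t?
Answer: -51638149/30894640 ≈ -1.6714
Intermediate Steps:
K = -1/215 (K = 1/(-215) = -1/215 ≈ -0.0046512)
j = 1/43 (j = -1/215*(-5) = 1/43 ≈ 0.023256)
g(117, 43)/o(90) + j/20528 = 117/(-70) + (1/43)/20528 = 117*(-1/70) + (1/43)*(1/20528) = -117/70 + 1/882704 = -51638149/30894640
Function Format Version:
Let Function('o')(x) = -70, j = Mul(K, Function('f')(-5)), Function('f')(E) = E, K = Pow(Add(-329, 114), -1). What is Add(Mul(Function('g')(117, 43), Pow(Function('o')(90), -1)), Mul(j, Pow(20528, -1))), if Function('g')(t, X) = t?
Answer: Rational(-51638149, 30894640) ≈ -1.6714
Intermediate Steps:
K = Rational(-1, 215) (K = Pow(-215, -1) = Rational(-1, 215) ≈ -0.0046512)
j = Rational(1, 43) (j = Mul(Rational(-1, 215), -5) = Rational(1, 43) ≈ 0.023256)
Add(Mul(Function('g')(117, 43), Pow(Function('o')(90), -1)), Mul(j, Pow(20528, -1))) = Add(Mul(117, Pow(-70, -1)), Mul(Rational(1, 43), Pow(20528, -1))) = Add(Mul(117, Rational(-1, 70)), Mul(Rational(1, 43), Rational(1, 20528))) = Add(Rational(-117, 70), Rational(1, 882704)) = Rational(-51638149, 30894640)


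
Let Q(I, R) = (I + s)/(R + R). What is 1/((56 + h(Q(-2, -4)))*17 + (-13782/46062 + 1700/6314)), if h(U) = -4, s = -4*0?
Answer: 24236289/21424153297 ≈ 0.0011313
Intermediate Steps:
s = 0
Q(I, R) = I/(2*R) (Q(I, R) = (I + 0)/(R + R) = I/((2*R)) = I*(1/(2*R)) = I/(2*R))
1/((56 + h(Q(-2, -4)))*17 + (-13782/46062 + 1700/6314)) = 1/((56 - 4)*17 + (-13782/46062 + 1700/6314)) = 1/(52*17 + (-13782*1/46062 + 1700*(1/6314))) = 1/(884 + (-2297/7677 + 850/3157)) = 1/(884 - 726179/24236289) = 1/(21424153297/24236289) = 24236289/21424153297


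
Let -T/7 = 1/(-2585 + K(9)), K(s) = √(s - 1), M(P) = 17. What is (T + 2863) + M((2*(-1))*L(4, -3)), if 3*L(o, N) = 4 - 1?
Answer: 19244803055/6682217 + 14*√2/6682217 ≈ 2880.0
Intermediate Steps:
L(o, N) = 1 (L(o, N) = (4 - 1)/3 = (⅓)*3 = 1)
K(s) = √(-1 + s)
T = -7/(-2585 + 2*√2) (T = -7/(-2585 + √(-1 + 9)) = -7/(-2585 + √8) = -7/(-2585 + 2*√2) ≈ 0.0027109)
(T + 2863) + M((2*(-1))*L(4, -3)) = ((18095/6682217 + 14*√2/6682217) + 2863) + 17 = (19131205366/6682217 + 14*√2/6682217) + 17 = 19244803055/6682217 + 14*√2/6682217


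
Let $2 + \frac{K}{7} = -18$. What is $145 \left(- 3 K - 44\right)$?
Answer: $54520$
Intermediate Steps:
$K = -140$ ($K = -14 + 7 \left(-18\right) = -14 - 126 = -140$)
$145 \left(- 3 K - 44\right) = 145 \left(\left(-3\right) \left(-140\right) - 44\right) = 145 \left(420 - 44\right) = 145 \cdot 376 = 54520$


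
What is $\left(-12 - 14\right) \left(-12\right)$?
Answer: $312$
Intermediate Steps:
$\left(-12 - 14\right) \left(-12\right) = \left(-26\right) \left(-12\right) = 312$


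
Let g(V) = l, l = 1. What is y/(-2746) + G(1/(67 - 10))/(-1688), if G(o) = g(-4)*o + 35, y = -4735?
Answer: 28131359/16513071 ≈ 1.7036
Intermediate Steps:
g(V) = 1
G(o) = 35 + o (G(o) = 1*o + 35 = o + 35 = 35 + o)
y/(-2746) + G(1/(67 - 10))/(-1688) = -4735/(-2746) + (35 + 1/(67 - 10))/(-1688) = -4735*(-1/2746) + (35 + 1/57)*(-1/1688) = 4735/2746 + (35 + 1/57)*(-1/1688) = 4735/2746 + (1996/57)*(-1/1688) = 4735/2746 - 499/24054 = 28131359/16513071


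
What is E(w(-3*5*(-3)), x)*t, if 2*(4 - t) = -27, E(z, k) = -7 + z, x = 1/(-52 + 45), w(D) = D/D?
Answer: -105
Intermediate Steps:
w(D) = 1
x = -⅐ (x = 1/(-7) = -⅐ ≈ -0.14286)
t = 35/2 (t = 4 - ½*(-27) = 4 + 27/2 = 35/2 ≈ 17.500)
E(w(-3*5*(-3)), x)*t = (-7 + 1)*(35/2) = -6*35/2 = -105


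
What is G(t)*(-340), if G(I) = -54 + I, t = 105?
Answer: -17340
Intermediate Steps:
G(t)*(-340) = (-54 + 105)*(-340) = 51*(-340) = -17340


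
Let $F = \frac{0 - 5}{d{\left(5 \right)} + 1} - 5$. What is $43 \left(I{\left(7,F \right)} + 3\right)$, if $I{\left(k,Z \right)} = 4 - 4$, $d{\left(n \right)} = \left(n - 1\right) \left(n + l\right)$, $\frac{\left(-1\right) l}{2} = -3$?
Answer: $129$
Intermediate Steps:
$l = 6$ ($l = \left(-2\right) \left(-3\right) = 6$)
$d{\left(n \right)} = \left(-1 + n\right) \left(6 + n\right)$ ($d{\left(n \right)} = \left(n - 1\right) \left(n + 6\right) = \left(-1 + n\right) \left(6 + n\right)$)
$F = - \frac{46}{9}$ ($F = \frac{0 - 5}{\left(-6 + 5^{2} + 5 \cdot 5\right) + 1} - 5 = - \frac{5}{\left(-6 + 25 + 25\right) + 1} - 5 = - \frac{5}{44 + 1} - 5 = - \frac{5}{45} - 5 = \left(-5\right) \frac{1}{45} - 5 = - \frac{1}{9} - 5 = - \frac{46}{9} \approx -5.1111$)
$I{\left(k,Z \right)} = 0$ ($I{\left(k,Z \right)} = 4 - 4 = 0$)
$43 \left(I{\left(7,F \right)} + 3\right) = 43 \left(0 + 3\right) = 43 \cdot 3 = 129$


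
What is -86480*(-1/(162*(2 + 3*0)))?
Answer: 21620/81 ≈ 266.91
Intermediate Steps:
-86480*(-1/(162*(2 + 3*0))) = -86480*(-1/(162*(2 + 0))) = -86480/((-162*2)) = -86480/(-324) = -86480*(-1/324) = 21620/81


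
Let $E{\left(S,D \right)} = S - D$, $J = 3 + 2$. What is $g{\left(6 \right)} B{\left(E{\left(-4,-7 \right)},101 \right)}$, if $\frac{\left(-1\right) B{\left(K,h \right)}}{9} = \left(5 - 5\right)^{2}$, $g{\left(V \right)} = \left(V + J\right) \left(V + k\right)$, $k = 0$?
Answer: $0$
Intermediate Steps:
$J = 5$
$g{\left(V \right)} = V \left(5 + V\right)$ ($g{\left(V \right)} = \left(V + 5\right) \left(V + 0\right) = \left(5 + V\right) V = V \left(5 + V\right)$)
$B{\left(K,h \right)} = 0$ ($B{\left(K,h \right)} = - 9 \left(5 - 5\right)^{2} = - 9 \cdot 0^{2} = \left(-9\right) 0 = 0$)
$g{\left(6 \right)} B{\left(E{\left(-4,-7 \right)},101 \right)} = 6 \left(5 + 6\right) 0 = 6 \cdot 11 \cdot 0 = 66 \cdot 0 = 0$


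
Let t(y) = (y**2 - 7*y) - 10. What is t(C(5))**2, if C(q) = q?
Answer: 400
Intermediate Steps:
t(y) = -10 + y**2 - 7*y
t(C(5))**2 = (-10 + 5**2 - 7*5)**2 = (-10 + 25 - 35)**2 = (-20)**2 = 400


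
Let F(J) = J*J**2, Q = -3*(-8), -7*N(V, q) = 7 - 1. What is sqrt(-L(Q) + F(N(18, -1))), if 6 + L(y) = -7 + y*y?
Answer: 5*I*sqrt(54131)/49 ≈ 23.741*I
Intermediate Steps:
N(V, q) = -6/7 (N(V, q) = -(7 - 1)/7 = -1/7*6 = -6/7)
Q = 24
L(y) = -13 + y**2 (L(y) = -6 + (-7 + y*y) = -6 + (-7 + y**2) = -13 + y**2)
F(J) = J**3
sqrt(-L(Q) + F(N(18, -1))) = sqrt(-(-13 + 24**2) + (-6/7)**3) = sqrt(-(-13 + 576) - 216/343) = sqrt(-1*563 - 216/343) = sqrt(-563 - 216/343) = sqrt(-193325/343) = 5*I*sqrt(54131)/49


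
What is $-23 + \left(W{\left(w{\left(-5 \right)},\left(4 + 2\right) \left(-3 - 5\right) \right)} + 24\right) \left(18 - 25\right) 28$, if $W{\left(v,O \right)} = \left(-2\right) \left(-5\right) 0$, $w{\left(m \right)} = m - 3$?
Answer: $-4727$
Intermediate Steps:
$w{\left(m \right)} = -3 + m$
$W{\left(v,O \right)} = 0$ ($W{\left(v,O \right)} = 10 \cdot 0 = 0$)
$-23 + \left(W{\left(w{\left(-5 \right)},\left(4 + 2\right) \left(-3 - 5\right) \right)} + 24\right) \left(18 - 25\right) 28 = -23 + \left(0 + 24\right) \left(18 - 25\right) 28 = -23 + 24 \left(-7\right) 28 = -23 - 4704 = -4727$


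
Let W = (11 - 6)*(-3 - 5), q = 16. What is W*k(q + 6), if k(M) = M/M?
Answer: -40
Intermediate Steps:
W = -40 (W = 5*(-8) = -40)
k(M) = 1
W*k(q + 6) = -40*1 = -40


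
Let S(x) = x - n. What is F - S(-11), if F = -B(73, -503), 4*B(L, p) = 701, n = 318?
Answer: 615/4 ≈ 153.75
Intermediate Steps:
S(x) = -318 + x (S(x) = x - 1*318 = x - 318 = -318 + x)
B(L, p) = 701/4 (B(L, p) = (1/4)*701 = 701/4)
F = -701/4 (F = -1*701/4 = -701/4 ≈ -175.25)
F - S(-11) = -701/4 - (-318 - 11) = -701/4 - 1*(-329) = -701/4 + 329 = 615/4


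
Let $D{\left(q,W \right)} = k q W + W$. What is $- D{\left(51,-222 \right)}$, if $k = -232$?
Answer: $-2626482$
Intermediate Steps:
$D{\left(q,W \right)} = W - 232 W q$ ($D{\left(q,W \right)} = - 232 q W + W = - 232 W q + W = W - 232 W q$)
$- D{\left(51,-222 \right)} = - \left(-222\right) \left(1 - 11832\right) = - \left(-222\right) \left(-11831\right) = \left(-1\right) 2626482 = -2626482$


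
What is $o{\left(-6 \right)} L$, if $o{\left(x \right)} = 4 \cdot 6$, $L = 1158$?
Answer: $27792$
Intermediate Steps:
$o{\left(x \right)} = 24$
$o{\left(-6 \right)} L = 24 \cdot 1158 = 27792$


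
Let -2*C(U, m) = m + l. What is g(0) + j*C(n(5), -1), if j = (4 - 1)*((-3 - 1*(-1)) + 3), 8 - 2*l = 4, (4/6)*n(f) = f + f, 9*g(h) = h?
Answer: -3/2 ≈ -1.5000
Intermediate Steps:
g(h) = h/9
n(f) = 3*f (n(f) = 3*(f + f)/2 = 3*(2*f)/2 = 3*f)
l = 2 (l = 4 - ½*4 = 4 - 2 = 2)
j = 3 (j = 3*((-3 + 1) + 3) = 3*(-2 + 3) = 3*1 = 3)
C(U, m) = -1 - m/2 (C(U, m) = -(m + 2)/2 = -(2 + m)/2 = -1 - m/2)
g(0) + j*C(n(5), -1) = (⅑)*0 + 3*(-1 - ½*(-1)) = 0 + 3*(-1 + ½) = 0 + 3*(-½) = 0 - 3/2 = -3/2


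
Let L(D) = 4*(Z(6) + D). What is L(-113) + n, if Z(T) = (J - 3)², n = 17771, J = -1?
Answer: 17383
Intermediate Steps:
Z(T) = 16 (Z(T) = (-1 - 3)² = (-4)² = 16)
L(D) = 64 + 4*D (L(D) = 4*(16 + D) = 64 + 4*D)
L(-113) + n = (64 + 4*(-113)) + 17771 = (64 - 452) + 17771 = -388 + 17771 = 17383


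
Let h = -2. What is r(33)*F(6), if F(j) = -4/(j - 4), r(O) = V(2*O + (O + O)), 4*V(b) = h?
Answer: 1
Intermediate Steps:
V(b) = -1/2 (V(b) = (1/4)*(-2) = -1/2)
r(O) = -1/2
F(j) = -4/(-4 + j)
r(33)*F(6) = -(-2)/(-4 + 6) = -(-2)/2 = -1/2*(-2) = 1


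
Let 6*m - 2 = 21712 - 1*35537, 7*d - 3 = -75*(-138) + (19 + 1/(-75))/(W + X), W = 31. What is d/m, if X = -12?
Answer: -29508898/45961475 ≈ -0.64204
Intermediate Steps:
d = 14754449/9975 (d = 3/7 + (-75*(-138) + (19 + 1/(-75))/(31 - 12))/7 = 3/7 + (10350 + (19 - 1/75)/19)/7 = 3/7 + (10350 + (1424/75)*(1/19))/7 = 3/7 + (10350 + 1424/1425)/7 = 3/7 + (⅐)*(14750174/1425) = 3/7 + 14750174/9975 = 14754449/9975 ≈ 1479.1)
m = -13823/6 (m = ⅓ + (21712 - 1*35537)/6 = ⅓ + (21712 - 35537)/6 = ⅓ + (⅙)*(-13825) = ⅓ - 13825/6 = -13823/6 ≈ -2303.8)
d/m = 14754449/(9975*(-13823/6)) = (14754449/9975)*(-6/13823) = -29508898/45961475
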